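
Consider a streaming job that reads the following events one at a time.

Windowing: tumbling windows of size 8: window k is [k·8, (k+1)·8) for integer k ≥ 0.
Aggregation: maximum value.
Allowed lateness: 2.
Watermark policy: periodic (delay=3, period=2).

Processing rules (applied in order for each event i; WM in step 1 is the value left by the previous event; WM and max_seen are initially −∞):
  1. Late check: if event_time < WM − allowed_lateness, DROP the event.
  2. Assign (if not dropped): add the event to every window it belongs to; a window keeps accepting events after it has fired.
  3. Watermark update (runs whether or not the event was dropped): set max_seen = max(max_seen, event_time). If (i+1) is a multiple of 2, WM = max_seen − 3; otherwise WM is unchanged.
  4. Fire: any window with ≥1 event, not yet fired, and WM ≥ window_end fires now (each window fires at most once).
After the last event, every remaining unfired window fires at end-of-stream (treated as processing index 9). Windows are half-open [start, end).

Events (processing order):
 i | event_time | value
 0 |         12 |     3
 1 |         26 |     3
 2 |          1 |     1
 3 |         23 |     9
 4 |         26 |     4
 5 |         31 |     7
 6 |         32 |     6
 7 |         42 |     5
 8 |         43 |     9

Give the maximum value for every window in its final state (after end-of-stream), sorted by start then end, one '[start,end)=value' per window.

[8,16)=3 [16,24)=9 [24,32)=7 [32,40)=6 [40,48)=9

i=0 t=12 v=3: → [8,16); WM=−∞
i=1 t=26 v=3: → [24,32); WM=23; [8,16) fires=3
i=2 t=1 v=1: DROP (t<23-2); WM=23
i=3 t=23 v=9: → [16,24); WM=23
i=4 t=26 v=4: → [24,32); WM=23
i=5 t=31 v=7: → [24,32); WM=28; [16,24) fires=9
i=6 t=32 v=6: → [32,40); WM=28
i=7 t=42 v=5: → [40,48); WM=39; [24,32) fires=7
i=8 t=43 v=9: → [40,48); WM=39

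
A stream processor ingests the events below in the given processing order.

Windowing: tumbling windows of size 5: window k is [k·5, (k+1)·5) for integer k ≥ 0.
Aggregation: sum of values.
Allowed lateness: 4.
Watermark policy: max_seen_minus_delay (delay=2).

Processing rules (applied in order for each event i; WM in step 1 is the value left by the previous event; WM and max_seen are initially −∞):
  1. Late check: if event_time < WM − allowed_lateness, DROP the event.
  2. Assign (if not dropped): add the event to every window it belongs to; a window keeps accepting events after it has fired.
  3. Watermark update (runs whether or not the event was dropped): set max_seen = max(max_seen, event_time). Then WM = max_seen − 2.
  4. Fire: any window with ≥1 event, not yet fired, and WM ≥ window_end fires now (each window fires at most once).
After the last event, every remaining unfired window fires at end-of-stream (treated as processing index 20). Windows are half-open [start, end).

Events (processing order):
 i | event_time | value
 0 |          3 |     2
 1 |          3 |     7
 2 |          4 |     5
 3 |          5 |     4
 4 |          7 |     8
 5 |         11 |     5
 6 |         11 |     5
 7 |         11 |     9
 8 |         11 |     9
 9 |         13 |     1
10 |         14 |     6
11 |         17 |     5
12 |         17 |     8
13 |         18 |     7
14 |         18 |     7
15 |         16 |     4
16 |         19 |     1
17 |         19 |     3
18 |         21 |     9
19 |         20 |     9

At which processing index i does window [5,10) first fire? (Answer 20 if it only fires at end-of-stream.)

i=0 t=3 v=2: → [0,5); WM=1
i=1 t=3 v=7: → [0,5); WM=1
i=2 t=4 v=5: → [0,5); WM=2
i=3 t=5 v=4: → [5,10); WM=3
i=4 t=7 v=8: → [5,10); WM=5; [0,5) fires=14
i=5 t=11 v=5: → [10,15); WM=9
i=6 t=11 v=5: → [10,15); WM=9
i=7 t=11 v=9: → [10,15); WM=9
i=8 t=11 v=9: → [10,15); WM=9
i=9 t=13 v=1: → [10,15); WM=11; [5,10) fires=12
i=10 t=14 v=6: → [10,15); WM=12
i=11 t=17 v=5: → [15,20); WM=15; [10,15) fires=35
i=12 t=17 v=8: → [15,20); WM=15
i=13 t=18 v=7: → [15,20); WM=16
i=14 t=18 v=7: → [15,20); WM=16
i=15 t=16 v=4: → [15,20); WM=16
i=16 t=19 v=1: → [15,20); WM=17
i=17 t=19 v=3: → [15,20); WM=17
i=18 t=21 v=9: → [20,25); WM=19
i=19 t=20 v=9: → [20,25); WM=19

9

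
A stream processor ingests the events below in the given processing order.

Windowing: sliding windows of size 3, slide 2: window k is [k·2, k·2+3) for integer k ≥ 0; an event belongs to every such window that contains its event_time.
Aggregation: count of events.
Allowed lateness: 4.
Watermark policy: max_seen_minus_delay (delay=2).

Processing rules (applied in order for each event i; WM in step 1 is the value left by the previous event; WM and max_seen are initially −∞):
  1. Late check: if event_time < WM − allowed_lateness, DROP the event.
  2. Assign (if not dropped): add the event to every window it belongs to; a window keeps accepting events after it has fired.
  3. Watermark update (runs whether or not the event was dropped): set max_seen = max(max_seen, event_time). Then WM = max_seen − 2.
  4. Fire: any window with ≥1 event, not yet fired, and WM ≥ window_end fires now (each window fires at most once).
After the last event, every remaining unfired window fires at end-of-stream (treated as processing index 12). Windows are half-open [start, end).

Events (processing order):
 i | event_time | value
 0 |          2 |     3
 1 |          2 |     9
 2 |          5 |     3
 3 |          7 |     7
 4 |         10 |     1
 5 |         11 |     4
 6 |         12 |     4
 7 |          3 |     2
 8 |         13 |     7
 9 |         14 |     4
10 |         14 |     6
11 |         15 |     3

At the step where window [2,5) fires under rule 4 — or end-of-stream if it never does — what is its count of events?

2

i=0 t=2 v=3: → [2,5),[0,3); WM=0
i=1 t=2 v=9: → [2,5),[0,3); WM=0
i=2 t=5 v=3: → [4,7); WM=3; [0,3) fires=2
i=3 t=7 v=7: → [6,9); WM=5; [2,5) fires=2
i=4 t=10 v=1: → [10,13),[8,11); WM=8; [4,7) fires=1
i=5 t=11 v=4: → [10,13); WM=9; [6,9) fires=1
i=6 t=12 v=4: → [12,15),[10,13); WM=10
i=7 t=3 v=2: DROP (t<10-4); WM=10
i=8 t=13 v=7: → [12,15); WM=11; [8,11) fires=1
i=9 t=14 v=4: → [14,17),[12,15); WM=12
i=10 t=14 v=6: → [14,17),[12,15); WM=12
i=11 t=15 v=3: → [14,17); WM=13; [10,13) fires=3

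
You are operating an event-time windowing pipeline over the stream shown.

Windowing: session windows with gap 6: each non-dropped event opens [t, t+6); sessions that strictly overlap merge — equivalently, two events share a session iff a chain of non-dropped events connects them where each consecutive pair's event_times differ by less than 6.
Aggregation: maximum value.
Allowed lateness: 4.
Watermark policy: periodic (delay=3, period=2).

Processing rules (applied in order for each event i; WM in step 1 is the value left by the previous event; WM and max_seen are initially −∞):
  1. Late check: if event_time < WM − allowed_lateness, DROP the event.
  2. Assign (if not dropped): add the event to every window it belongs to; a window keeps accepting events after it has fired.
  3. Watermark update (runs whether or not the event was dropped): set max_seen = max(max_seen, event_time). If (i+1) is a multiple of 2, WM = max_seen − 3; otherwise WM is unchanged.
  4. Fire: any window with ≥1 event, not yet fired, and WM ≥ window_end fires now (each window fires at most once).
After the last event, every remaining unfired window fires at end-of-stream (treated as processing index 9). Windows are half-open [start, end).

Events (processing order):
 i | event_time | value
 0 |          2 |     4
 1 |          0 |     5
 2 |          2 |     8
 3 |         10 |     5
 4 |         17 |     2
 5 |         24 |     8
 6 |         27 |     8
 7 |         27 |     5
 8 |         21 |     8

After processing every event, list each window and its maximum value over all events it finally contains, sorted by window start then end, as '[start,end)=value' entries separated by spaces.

i=0 t=2 v=4: → [2,8); WM=−∞
i=1 t=0 v=5: → [0,8); WM=-1
i=2 t=2 v=8: → [0,8); WM=-1
i=3 t=10 v=5: → [10,16); WM=7
i=4 t=17 v=2: → [17,23); WM=7
i=5 t=24 v=8: → [24,30); WM=21
i=6 t=27 v=8: → [24,33); WM=21
i=7 t=27 v=5: → [24,33); WM=24
i=8 t=21 v=8: → [17,33); WM=24

[0,8)=8 [10,16)=5 [17,33)=8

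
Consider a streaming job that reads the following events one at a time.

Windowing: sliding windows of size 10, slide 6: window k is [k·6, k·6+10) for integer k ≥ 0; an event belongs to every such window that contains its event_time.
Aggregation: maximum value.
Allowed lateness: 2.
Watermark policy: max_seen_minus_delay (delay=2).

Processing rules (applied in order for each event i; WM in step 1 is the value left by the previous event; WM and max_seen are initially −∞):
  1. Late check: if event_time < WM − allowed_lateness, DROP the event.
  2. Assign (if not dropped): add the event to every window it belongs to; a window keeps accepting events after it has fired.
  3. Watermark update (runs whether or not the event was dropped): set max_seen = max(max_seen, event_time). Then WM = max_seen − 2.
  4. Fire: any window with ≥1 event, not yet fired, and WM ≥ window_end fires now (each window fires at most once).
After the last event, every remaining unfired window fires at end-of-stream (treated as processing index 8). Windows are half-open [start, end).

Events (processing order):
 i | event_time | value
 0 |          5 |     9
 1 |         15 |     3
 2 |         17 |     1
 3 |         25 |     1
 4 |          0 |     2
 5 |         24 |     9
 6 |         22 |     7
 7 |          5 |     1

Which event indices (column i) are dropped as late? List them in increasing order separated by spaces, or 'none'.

i=0 t=5 v=9: → [0,10); WM=3
i=1 t=15 v=3: → [12,22),[6,16); WM=13; [0,10) fires=9
i=2 t=17 v=1: → [12,22); WM=15
i=3 t=25 v=1: → [24,34),[18,28); WM=23; [6,16) fires=3 [12,22) fires=3
i=4 t=0 v=2: DROP (t<23-2); WM=23
i=5 t=24 v=9: → [24,34),[18,28); WM=23
i=6 t=22 v=7: → [18,28); WM=23
i=7 t=5 v=1: DROP (t<23-2); WM=23

4 7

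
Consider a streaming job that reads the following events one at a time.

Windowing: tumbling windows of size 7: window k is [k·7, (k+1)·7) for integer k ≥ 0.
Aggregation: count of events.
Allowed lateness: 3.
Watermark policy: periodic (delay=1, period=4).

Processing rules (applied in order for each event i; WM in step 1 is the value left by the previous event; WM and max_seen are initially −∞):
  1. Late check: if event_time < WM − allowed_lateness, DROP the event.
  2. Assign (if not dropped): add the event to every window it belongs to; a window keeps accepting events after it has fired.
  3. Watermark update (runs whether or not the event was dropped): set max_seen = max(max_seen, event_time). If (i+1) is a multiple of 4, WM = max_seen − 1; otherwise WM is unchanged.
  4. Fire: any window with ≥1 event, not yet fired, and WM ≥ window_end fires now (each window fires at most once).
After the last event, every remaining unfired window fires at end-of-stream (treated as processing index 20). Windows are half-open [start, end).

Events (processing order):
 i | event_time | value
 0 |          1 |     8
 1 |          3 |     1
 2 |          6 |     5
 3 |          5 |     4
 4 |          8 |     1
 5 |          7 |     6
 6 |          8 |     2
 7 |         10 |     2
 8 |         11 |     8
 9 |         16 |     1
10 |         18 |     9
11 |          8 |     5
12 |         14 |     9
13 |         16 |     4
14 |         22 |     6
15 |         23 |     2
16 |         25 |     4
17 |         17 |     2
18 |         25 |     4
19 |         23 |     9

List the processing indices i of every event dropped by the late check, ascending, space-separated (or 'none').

i=0 t=1 v=8: → [0,7); WM=−∞
i=1 t=3 v=1: → [0,7); WM=−∞
i=2 t=6 v=5: → [0,7); WM=−∞
i=3 t=5 v=4: → [0,7); WM=5
i=4 t=8 v=1: → [7,14); WM=5
i=5 t=7 v=6: → [7,14); WM=5
i=6 t=8 v=2: → [7,14); WM=5
i=7 t=10 v=2: → [7,14); WM=9; [0,7) fires=4
i=8 t=11 v=8: → [7,14); WM=9
i=9 t=16 v=1: → [14,21); WM=9
i=10 t=18 v=9: → [14,21); WM=9
i=11 t=8 v=5: → [7,14); WM=17; [7,14) fires=6
i=12 t=14 v=9: → [14,21); WM=17
i=13 t=16 v=4: → [14,21); WM=17
i=14 t=22 v=6: → [21,28); WM=17
i=15 t=23 v=2: → [21,28); WM=22; [14,21) fires=4
i=16 t=25 v=4: → [21,28); WM=22
i=17 t=17 v=2: DROP (t<22-3); WM=22
i=18 t=25 v=4: → [21,28); WM=22
i=19 t=23 v=9: → [21,28); WM=24

17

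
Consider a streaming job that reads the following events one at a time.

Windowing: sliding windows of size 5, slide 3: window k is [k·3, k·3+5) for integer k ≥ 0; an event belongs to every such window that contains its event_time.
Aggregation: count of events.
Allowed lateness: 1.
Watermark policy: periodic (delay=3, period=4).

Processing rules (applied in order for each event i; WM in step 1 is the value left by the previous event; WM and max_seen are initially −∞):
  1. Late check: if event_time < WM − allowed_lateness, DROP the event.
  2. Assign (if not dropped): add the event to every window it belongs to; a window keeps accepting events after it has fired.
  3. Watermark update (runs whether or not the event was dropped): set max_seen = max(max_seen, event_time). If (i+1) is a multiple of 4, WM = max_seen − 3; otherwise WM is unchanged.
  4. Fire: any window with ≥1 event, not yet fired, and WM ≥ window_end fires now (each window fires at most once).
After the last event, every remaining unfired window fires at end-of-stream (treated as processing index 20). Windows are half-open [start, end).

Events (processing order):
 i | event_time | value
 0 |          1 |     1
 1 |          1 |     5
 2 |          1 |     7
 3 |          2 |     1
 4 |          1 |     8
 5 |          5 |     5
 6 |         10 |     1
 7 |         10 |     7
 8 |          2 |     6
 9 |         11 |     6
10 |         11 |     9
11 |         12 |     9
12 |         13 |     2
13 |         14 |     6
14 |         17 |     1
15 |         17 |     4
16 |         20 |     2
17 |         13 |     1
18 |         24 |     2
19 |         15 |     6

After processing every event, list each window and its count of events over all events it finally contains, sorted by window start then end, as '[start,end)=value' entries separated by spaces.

[0,5)=5 [3,8)=1 [6,11)=2 [9,14)=7 [12,17)=5 [15,20)=3 [18,23)=1 [21,26)=1 [24,29)=1

i=0 t=1 v=1: → [0,5); WM=−∞
i=1 t=1 v=5: → [0,5); WM=−∞
i=2 t=1 v=7: → [0,5); WM=−∞
i=3 t=2 v=1: → [0,5); WM=-1
i=4 t=1 v=8: → [0,5); WM=-1
i=5 t=5 v=5: → [3,8); WM=-1
i=6 t=10 v=1: → [9,14),[6,11); WM=-1
i=7 t=10 v=7: → [9,14),[6,11); WM=7; [0,5) fires=5
i=8 t=2 v=6: DROP (t<7-1); WM=7
i=9 t=11 v=6: → [9,14); WM=7
i=10 t=11 v=9: → [9,14); WM=7
i=11 t=12 v=9: → [12,17),[9,14); WM=9; [3,8) fires=1
i=12 t=13 v=2: → [12,17),[9,14); WM=9
i=13 t=14 v=6: → [12,17); WM=9
i=14 t=17 v=1: → [15,20); WM=9
i=15 t=17 v=4: → [15,20); WM=14; [6,11) fires=2 [9,14) fires=6
i=16 t=20 v=2: → [18,23); WM=14
i=17 t=13 v=1: → [12,17),[9,14); WM=14
i=18 t=24 v=2: → [24,29),[21,26); WM=14
i=19 t=15 v=6: → [15,20),[12,17); WM=21; [12,17) fires=5 [15,20) fires=3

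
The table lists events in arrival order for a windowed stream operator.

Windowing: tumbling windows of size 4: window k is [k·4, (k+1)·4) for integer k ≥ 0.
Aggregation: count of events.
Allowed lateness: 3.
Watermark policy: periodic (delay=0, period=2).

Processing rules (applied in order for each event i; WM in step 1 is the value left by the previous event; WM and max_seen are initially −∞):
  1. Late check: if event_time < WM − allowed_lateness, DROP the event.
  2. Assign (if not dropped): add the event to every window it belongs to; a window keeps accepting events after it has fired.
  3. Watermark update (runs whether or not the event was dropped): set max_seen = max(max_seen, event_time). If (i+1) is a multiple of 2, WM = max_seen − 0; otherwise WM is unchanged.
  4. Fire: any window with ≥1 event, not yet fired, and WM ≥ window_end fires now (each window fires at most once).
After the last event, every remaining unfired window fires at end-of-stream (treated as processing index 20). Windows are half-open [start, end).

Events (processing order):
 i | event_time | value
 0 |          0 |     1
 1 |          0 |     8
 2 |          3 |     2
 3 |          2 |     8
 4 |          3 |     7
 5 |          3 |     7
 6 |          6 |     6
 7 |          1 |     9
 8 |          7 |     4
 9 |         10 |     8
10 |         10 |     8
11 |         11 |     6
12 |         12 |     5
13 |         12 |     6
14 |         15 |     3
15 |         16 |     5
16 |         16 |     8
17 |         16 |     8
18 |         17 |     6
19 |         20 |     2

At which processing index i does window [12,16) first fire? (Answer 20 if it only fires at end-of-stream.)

15

i=0 t=0 v=1: → [0,4); WM=−∞
i=1 t=0 v=8: → [0,4); WM=0
i=2 t=3 v=2: → [0,4); WM=0
i=3 t=2 v=8: → [0,4); WM=3
i=4 t=3 v=7: → [0,4); WM=3
i=5 t=3 v=7: → [0,4); WM=3
i=6 t=6 v=6: → [4,8); WM=3
i=7 t=1 v=9: → [0,4); WM=6; [0,4) fires=7
i=8 t=7 v=4: → [4,8); WM=6
i=9 t=10 v=8: → [8,12); WM=10; [4,8) fires=2
i=10 t=10 v=8: → [8,12); WM=10
i=11 t=11 v=6: → [8,12); WM=11
i=12 t=12 v=5: → [12,16); WM=11
i=13 t=12 v=6: → [12,16); WM=12; [8,12) fires=3
i=14 t=15 v=3: → [12,16); WM=12
i=15 t=16 v=5: → [16,20); WM=16; [12,16) fires=3
i=16 t=16 v=8: → [16,20); WM=16
i=17 t=16 v=8: → [16,20); WM=16
i=18 t=17 v=6: → [16,20); WM=16
i=19 t=20 v=2: → [20,24); WM=20; [16,20) fires=4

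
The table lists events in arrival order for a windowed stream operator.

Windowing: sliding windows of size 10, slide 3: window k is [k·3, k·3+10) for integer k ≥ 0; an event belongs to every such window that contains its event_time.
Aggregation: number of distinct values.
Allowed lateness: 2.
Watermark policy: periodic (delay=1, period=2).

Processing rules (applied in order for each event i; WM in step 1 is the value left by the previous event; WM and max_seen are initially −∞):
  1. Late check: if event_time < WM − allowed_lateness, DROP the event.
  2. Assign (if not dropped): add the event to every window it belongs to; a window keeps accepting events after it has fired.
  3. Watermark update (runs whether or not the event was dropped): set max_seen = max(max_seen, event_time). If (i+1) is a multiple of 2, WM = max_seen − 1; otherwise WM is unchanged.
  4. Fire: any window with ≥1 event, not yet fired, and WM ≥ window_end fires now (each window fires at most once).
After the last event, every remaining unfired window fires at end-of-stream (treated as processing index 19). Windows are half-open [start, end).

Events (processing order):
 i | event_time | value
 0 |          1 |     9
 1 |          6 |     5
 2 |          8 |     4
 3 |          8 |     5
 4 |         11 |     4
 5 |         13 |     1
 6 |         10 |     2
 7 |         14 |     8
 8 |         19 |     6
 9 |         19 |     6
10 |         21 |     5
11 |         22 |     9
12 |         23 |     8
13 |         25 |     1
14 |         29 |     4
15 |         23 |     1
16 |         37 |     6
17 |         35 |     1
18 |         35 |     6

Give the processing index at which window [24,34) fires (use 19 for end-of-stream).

i=0 t=1 v=9: → [0,10); WM=−∞
i=1 t=6 v=5: → [6,16),[3,13),[0,10); WM=5
i=2 t=8 v=4: → [6,16),[3,13),[0,10); WM=5
i=3 t=8 v=5: → [6,16),[3,13),[0,10); WM=7
i=4 t=11 v=4: → [9,19),[6,16),[3,13); WM=7
i=5 t=13 v=1: → [12,22),[9,19),[6,16); WM=12; [0,10) fires=3
i=6 t=10 v=2: → [9,19),[6,16),[3,13); WM=12
i=7 t=14 v=8: → [12,22),[9,19),[6,16); WM=13; [3,13) fires=3
i=8 t=19 v=6: → [18,28),[15,25),[12,22); WM=13
i=9 t=19 v=6: → [18,28),[15,25),[12,22); WM=18; [6,16) fires=5
i=10 t=21 v=5: → [21,31),[18,28),[15,25),[12,22); WM=18
i=11 t=22 v=9: → [21,31),[18,28),[15,25); WM=21; [9,19) fires=4
i=12 t=23 v=8: → [21,31),[18,28),[15,25); WM=21
i=13 t=25 v=1: → [24,34),[21,31),[18,28); WM=24; [12,22) fires=4
i=14 t=29 v=4: → [27,37),[24,34),[21,31); WM=24
i=15 t=23 v=1: → [21,31),[18,28),[15,25); WM=28; [15,25) fires=5 [18,28) fires=5
i=16 t=37 v=6: → [36,46),[33,43),[30,40); WM=28
i=17 t=35 v=1: → [33,43),[30,40),[27,37); WM=36; [21,31) fires=5 [24,34) fires=2
i=18 t=35 v=6: → [33,43),[30,40),[27,37); WM=36

17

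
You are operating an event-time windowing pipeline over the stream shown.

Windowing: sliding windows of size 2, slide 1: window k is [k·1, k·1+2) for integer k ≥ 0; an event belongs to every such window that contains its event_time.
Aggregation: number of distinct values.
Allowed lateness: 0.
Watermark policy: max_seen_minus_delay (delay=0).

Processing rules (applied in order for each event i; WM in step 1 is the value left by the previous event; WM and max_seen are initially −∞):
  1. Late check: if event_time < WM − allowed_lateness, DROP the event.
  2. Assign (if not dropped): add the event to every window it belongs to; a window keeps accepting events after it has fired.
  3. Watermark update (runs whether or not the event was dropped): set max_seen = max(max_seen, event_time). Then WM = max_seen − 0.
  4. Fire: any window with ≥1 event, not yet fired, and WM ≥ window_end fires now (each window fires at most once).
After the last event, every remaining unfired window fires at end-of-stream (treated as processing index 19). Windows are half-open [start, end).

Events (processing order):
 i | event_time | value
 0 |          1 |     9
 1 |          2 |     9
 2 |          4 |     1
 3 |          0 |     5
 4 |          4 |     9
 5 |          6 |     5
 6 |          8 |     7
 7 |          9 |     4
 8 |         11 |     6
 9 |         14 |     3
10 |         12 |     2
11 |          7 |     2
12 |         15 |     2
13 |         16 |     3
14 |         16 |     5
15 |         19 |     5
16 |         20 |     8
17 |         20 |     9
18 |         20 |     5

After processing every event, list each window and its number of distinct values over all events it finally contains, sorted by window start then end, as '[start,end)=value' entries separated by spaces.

i=0 t=1 v=9: → [1,3),[0,2); WM=1
i=1 t=2 v=9: → [2,4),[1,3); WM=2; [0,2) fires=1
i=2 t=4 v=1: → [4,6),[3,5); WM=4; [1,3) fires=1 [2,4) fires=1
i=3 t=0 v=5: DROP (t<4-0); WM=4
i=4 t=4 v=9: → [4,6),[3,5); WM=4
i=5 t=6 v=5: → [6,8),[5,7); WM=6; [3,5) fires=2 [4,6) fires=2
i=6 t=8 v=7: → [8,10),[7,9); WM=8; [5,7) fires=1 [6,8) fires=1
i=7 t=9 v=4: → [9,11),[8,10); WM=9; [7,9) fires=1
i=8 t=11 v=6: → [11,13),[10,12); WM=11; [8,10) fires=2 [9,11) fires=1
i=9 t=14 v=3: → [14,16),[13,15); WM=14; [10,12) fires=1 [11,13) fires=1
i=10 t=12 v=2: DROP (t<14-0); WM=14
i=11 t=7 v=2: DROP (t<14-0); WM=14
i=12 t=15 v=2: → [15,17),[14,16); WM=15; [13,15) fires=1
i=13 t=16 v=3: → [16,18),[15,17); WM=16; [14,16) fires=2
i=14 t=16 v=5: → [16,18),[15,17); WM=16
i=15 t=19 v=5: → [19,21),[18,20); WM=19; [15,17) fires=3 [16,18) fires=2
i=16 t=20 v=8: → [20,22),[19,21); WM=20; [18,20) fires=1
i=17 t=20 v=9: → [20,22),[19,21); WM=20
i=18 t=20 v=5: → [20,22),[19,21); WM=20

[0,2)=1 [1,3)=1 [2,4)=1 [3,5)=2 [4,6)=2 [5,7)=1 [6,8)=1 [7,9)=1 [8,10)=2 [9,11)=1 [10,12)=1 [11,13)=1 [13,15)=1 [14,16)=2 [15,17)=3 [16,18)=2 [18,20)=1 [19,21)=3 [20,22)=3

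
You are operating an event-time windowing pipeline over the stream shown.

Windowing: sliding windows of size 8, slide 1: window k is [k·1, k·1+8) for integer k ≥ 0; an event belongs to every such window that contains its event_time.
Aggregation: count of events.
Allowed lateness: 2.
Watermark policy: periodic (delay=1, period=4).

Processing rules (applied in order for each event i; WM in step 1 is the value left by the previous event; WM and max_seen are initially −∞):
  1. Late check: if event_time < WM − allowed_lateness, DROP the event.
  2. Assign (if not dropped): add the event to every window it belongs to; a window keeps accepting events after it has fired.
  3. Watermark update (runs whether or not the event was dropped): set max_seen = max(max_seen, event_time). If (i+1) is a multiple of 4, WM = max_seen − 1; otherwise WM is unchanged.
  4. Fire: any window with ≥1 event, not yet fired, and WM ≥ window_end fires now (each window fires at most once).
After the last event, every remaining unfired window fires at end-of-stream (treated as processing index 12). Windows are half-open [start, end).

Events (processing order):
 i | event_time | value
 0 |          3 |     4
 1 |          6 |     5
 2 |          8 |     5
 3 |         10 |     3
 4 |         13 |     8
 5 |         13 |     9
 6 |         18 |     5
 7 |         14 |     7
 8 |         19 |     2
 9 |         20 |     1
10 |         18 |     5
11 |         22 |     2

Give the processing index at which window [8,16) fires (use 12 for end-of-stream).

i=0 t=3 v=4: → [3,11),[2,10),[1,9),[0,8); WM=−∞
i=1 t=6 v=5: → [6,14),[5,13),[4,12),[3,11),[2,10),[1,9),[0,8); WM=−∞
i=2 t=8 v=5: → [8,16),[7,15),[6,14),[5,13),[4,12),[3,11),[2,10),[1,9); WM=−∞
i=3 t=10 v=3: → [10,18),[9,17),[8,16),[7,15),[6,14),[5,13),[4,12),[3,11); WM=9; [0,8) fires=2 [1,9) fires=3
i=4 t=13 v=8: → [13,21),[12,20),[11,19),[10,18),[9,17),[8,16),[7,15),[6,14); WM=9
i=5 t=13 v=9: → [13,21),[12,20),[11,19),[10,18),[9,17),[8,16),[7,15),[6,14); WM=9
i=6 t=18 v=5: → [18,26),[17,25),[16,24),[15,23),[14,22),[13,21),[12,20),[11,19); WM=9
i=7 t=14 v=7: → [14,22),[13,21),[12,20),[11,19),[10,18),[9,17),[8,16),[7,15); WM=17; [2,10) fires=3 [3,11) fires=4 [4,12) fires=3 [5,13) fires=3 [6,14) fires=5 [7,15) fires=5 [8,16) fires=5 [9,17) fires=4
i=8 t=19 v=2: → [19,27),[18,26),[17,25),[16,24),[15,23),[14,22),[13,21),[12,20); WM=17
i=9 t=20 v=1: → [20,28),[19,27),[18,26),[17,25),[16,24),[15,23),[14,22),[13,21); WM=17
i=10 t=18 v=5: → [18,26),[17,25),[16,24),[15,23),[14,22),[13,21),[12,20),[11,19); WM=17
i=11 t=22 v=2: → [22,30),[21,29),[20,28),[19,27),[18,26),[17,25),[16,24),[15,23); WM=21; [10,18) fires=4 [11,19) fires=5 [12,20) fires=6 [13,21) fires=7

7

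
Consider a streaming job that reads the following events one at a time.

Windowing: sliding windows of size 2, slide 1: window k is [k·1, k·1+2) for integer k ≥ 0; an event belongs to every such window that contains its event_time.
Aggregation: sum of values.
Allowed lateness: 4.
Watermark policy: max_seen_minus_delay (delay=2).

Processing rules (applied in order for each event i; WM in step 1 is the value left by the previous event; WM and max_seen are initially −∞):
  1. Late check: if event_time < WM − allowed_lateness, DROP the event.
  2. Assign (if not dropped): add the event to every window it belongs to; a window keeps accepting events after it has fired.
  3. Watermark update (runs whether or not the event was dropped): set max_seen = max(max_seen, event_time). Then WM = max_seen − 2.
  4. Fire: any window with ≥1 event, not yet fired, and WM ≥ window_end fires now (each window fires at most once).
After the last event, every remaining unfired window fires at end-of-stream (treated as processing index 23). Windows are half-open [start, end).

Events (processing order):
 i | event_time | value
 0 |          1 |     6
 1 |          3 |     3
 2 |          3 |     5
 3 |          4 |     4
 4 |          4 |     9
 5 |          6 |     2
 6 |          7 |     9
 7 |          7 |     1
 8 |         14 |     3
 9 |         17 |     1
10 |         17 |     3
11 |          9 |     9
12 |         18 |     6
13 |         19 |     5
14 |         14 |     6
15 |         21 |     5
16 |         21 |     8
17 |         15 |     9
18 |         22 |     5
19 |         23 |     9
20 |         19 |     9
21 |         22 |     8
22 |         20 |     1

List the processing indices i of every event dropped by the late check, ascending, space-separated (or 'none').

i=0 t=1 v=6: → [1,3),[0,2); WM=-1
i=1 t=3 v=3: → [3,5),[2,4); WM=1
i=2 t=3 v=5: → [3,5),[2,4); WM=1
i=3 t=4 v=4: → [4,6),[3,5); WM=2; [0,2) fires=6
i=4 t=4 v=9: → [4,6),[3,5); WM=2
i=5 t=6 v=2: → [6,8),[5,7); WM=4; [1,3) fires=6 [2,4) fires=8
i=6 t=7 v=9: → [7,9),[6,8); WM=5; [3,5) fires=21
i=7 t=7 v=1: → [7,9),[6,8); WM=5
i=8 t=14 v=3: → [14,16),[13,15); WM=12; [4,6) fires=13 [5,7) fires=2 [6,8) fires=12 [7,9) fires=10
i=9 t=17 v=1: → [17,19),[16,18); WM=15; [13,15) fires=3
i=10 t=17 v=3: → [17,19),[16,18); WM=15
i=11 t=9 v=9: DROP (t<15-4); WM=15
i=12 t=18 v=6: → [18,20),[17,19); WM=16; [14,16) fires=3
i=13 t=19 v=5: → [19,21),[18,20); WM=17
i=14 t=14 v=6: → [14,16),[13,15); WM=17
i=15 t=21 v=5: → [21,23),[20,22); WM=19; [16,18) fires=4 [17,19) fires=10
i=16 t=21 v=8: → [21,23),[20,22); WM=19
i=17 t=15 v=9: → [15,17),[14,16); WM=19; [15,17) fires=9
i=18 t=22 v=5: → [22,24),[21,23); WM=20; [18,20) fires=11
i=19 t=23 v=9: → [23,25),[22,24); WM=21; [19,21) fires=5
i=20 t=19 v=9: → [19,21),[18,20); WM=21
i=21 t=22 v=8: → [22,24),[21,23); WM=21
i=22 t=20 v=1: → [20,22),[19,21); WM=21

11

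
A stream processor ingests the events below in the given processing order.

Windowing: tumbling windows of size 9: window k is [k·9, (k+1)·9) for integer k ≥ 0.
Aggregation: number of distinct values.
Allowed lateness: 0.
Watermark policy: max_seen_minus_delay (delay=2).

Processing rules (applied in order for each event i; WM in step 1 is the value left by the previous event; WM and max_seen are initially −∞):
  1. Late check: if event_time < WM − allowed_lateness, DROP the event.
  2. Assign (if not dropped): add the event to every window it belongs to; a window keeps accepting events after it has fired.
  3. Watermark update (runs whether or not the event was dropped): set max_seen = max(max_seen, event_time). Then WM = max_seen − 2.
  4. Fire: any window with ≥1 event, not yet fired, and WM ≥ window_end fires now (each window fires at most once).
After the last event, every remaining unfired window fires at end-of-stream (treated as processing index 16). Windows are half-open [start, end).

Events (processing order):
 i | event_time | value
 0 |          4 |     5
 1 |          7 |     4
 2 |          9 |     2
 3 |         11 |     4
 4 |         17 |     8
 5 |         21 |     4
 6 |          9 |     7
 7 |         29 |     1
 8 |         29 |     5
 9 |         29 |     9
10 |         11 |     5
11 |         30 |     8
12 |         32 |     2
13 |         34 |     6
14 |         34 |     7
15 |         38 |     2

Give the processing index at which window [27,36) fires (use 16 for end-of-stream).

i=0 t=4 v=5: → [0,9); WM=2
i=1 t=7 v=4: → [0,9); WM=5
i=2 t=9 v=2: → [9,18); WM=7
i=3 t=11 v=4: → [9,18); WM=9; [0,9) fires=2
i=4 t=17 v=8: → [9,18); WM=15
i=5 t=21 v=4: → [18,27); WM=19; [9,18) fires=3
i=6 t=9 v=7: DROP (t<19-0); WM=19
i=7 t=29 v=1: → [27,36); WM=27; [18,27) fires=1
i=8 t=29 v=5: → [27,36); WM=27
i=9 t=29 v=9: → [27,36); WM=27
i=10 t=11 v=5: DROP (t<27-0); WM=27
i=11 t=30 v=8: → [27,36); WM=28
i=12 t=32 v=2: → [27,36); WM=30
i=13 t=34 v=6: → [27,36); WM=32
i=14 t=34 v=7: → [27,36); WM=32
i=15 t=38 v=2: → [36,45); WM=36; [27,36) fires=7

15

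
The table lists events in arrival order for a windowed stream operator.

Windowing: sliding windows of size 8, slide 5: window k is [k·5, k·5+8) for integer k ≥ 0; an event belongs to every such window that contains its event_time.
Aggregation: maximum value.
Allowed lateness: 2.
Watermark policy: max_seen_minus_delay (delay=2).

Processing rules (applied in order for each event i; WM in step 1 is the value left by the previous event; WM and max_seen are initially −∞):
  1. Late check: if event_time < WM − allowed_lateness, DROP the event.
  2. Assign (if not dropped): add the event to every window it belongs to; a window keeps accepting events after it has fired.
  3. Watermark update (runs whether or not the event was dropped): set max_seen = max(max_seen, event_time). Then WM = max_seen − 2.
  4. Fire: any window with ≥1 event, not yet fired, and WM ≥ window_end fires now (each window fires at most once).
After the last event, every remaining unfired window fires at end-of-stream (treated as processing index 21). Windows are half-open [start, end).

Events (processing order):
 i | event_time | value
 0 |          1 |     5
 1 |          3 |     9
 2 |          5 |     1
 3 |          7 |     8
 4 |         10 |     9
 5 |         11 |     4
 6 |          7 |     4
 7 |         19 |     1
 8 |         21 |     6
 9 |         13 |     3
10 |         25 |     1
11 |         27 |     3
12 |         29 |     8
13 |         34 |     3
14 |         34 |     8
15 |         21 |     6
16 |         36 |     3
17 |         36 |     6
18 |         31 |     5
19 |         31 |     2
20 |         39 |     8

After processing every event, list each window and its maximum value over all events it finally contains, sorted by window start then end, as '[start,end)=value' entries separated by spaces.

i=0 t=1 v=5: → [0,8); WM=-1
i=1 t=3 v=9: → [0,8); WM=1
i=2 t=5 v=1: → [5,13),[0,8); WM=3
i=3 t=7 v=8: → [5,13),[0,8); WM=5
i=4 t=10 v=9: → [10,18),[5,13); WM=8; [0,8) fires=9
i=5 t=11 v=4: → [10,18),[5,13); WM=9
i=6 t=7 v=4: → [5,13),[0,8); WM=9
i=7 t=19 v=1: → [15,23); WM=17; [5,13) fires=9
i=8 t=21 v=6: → [20,28),[15,23); WM=19; [10,18) fires=9
i=9 t=13 v=3: DROP (t<19-2); WM=19
i=10 t=25 v=1: → [25,33),[20,28); WM=23; [15,23) fires=6
i=11 t=27 v=3: → [25,33),[20,28); WM=25
i=12 t=29 v=8: → [25,33); WM=27
i=13 t=34 v=3: → [30,38); WM=32; [20,28) fires=6
i=14 t=34 v=8: → [30,38); WM=32
i=15 t=21 v=6: DROP (t<32-2); WM=32
i=16 t=36 v=3: → [35,43),[30,38); WM=34; [25,33) fires=8
i=17 t=36 v=6: → [35,43),[30,38); WM=34
i=18 t=31 v=5: DROP (t<34-2); WM=34
i=19 t=31 v=2: DROP (t<34-2); WM=34
i=20 t=39 v=8: → [35,43); WM=37

[0,8)=9 [5,13)=9 [10,18)=9 [15,23)=6 [20,28)=6 [25,33)=8 [30,38)=8 [35,43)=8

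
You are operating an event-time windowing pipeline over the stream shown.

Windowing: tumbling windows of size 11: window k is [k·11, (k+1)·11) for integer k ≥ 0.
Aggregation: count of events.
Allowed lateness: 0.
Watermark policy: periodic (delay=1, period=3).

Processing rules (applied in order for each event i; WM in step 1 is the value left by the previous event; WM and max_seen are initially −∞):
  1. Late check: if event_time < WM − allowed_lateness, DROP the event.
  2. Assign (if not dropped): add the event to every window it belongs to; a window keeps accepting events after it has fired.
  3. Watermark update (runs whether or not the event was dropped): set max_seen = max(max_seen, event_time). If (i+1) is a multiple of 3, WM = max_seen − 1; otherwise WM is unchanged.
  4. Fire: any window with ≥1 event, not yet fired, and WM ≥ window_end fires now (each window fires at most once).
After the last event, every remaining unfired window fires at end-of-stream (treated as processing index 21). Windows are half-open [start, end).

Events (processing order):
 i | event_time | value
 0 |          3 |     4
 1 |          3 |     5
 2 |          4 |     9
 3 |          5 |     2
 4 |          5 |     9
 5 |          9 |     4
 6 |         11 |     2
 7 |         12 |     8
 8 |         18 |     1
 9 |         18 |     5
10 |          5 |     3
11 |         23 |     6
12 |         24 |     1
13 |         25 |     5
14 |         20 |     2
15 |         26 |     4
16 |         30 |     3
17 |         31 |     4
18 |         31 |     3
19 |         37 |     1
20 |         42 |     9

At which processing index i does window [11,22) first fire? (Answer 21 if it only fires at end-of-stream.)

i=0 t=3 v=4: → [0,11); WM=−∞
i=1 t=3 v=5: → [0,11); WM=−∞
i=2 t=4 v=9: → [0,11); WM=3
i=3 t=5 v=2: → [0,11); WM=3
i=4 t=5 v=9: → [0,11); WM=3
i=5 t=9 v=4: → [0,11); WM=8
i=6 t=11 v=2: → [11,22); WM=8
i=7 t=12 v=8: → [11,22); WM=8
i=8 t=18 v=1: → [11,22); WM=17; [0,11) fires=6
i=9 t=18 v=5: → [11,22); WM=17
i=10 t=5 v=3: DROP (t<17-0); WM=17
i=11 t=23 v=6: → [22,33); WM=22; [11,22) fires=4
i=12 t=24 v=1: → [22,33); WM=22
i=13 t=25 v=5: → [22,33); WM=22
i=14 t=20 v=2: DROP (t<22-0); WM=24
i=15 t=26 v=4: → [22,33); WM=24
i=16 t=30 v=3: → [22,33); WM=24
i=17 t=31 v=4: → [22,33); WM=30
i=18 t=31 v=3: → [22,33); WM=30
i=19 t=37 v=1: → [33,44); WM=30
i=20 t=42 v=9: → [33,44); WM=41; [22,33) fires=7

11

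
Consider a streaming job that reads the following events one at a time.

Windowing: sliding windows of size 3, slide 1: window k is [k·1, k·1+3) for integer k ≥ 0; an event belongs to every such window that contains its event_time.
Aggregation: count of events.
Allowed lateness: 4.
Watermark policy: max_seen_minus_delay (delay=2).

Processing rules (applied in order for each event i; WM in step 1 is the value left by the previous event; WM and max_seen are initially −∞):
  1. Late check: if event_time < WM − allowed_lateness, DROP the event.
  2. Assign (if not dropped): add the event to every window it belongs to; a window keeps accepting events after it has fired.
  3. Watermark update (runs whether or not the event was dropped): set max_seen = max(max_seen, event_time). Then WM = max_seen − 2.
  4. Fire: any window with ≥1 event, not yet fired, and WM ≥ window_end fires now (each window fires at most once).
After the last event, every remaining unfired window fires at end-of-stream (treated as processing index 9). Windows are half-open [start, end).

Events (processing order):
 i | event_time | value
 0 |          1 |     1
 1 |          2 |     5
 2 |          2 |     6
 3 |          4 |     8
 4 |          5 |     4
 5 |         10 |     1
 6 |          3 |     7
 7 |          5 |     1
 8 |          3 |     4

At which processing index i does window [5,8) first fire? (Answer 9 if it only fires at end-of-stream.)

5

i=0 t=1 v=1: → [1,4),[0,3); WM=-1
i=1 t=2 v=5: → [2,5),[1,4),[0,3); WM=0
i=2 t=2 v=6: → [2,5),[1,4),[0,3); WM=0
i=3 t=4 v=8: → [4,7),[3,6),[2,5); WM=2
i=4 t=5 v=4: → [5,8),[4,7),[3,6); WM=3; [0,3) fires=3
i=5 t=10 v=1: → [10,13),[9,12),[8,11); WM=8; [1,4) fires=3 [2,5) fires=3 [3,6) fires=2 [4,7) fires=2 [5,8) fires=1
i=6 t=3 v=7: DROP (t<8-4); WM=8
i=7 t=5 v=1: → [5,8),[4,7),[3,6); WM=8
i=8 t=3 v=4: DROP (t<8-4); WM=8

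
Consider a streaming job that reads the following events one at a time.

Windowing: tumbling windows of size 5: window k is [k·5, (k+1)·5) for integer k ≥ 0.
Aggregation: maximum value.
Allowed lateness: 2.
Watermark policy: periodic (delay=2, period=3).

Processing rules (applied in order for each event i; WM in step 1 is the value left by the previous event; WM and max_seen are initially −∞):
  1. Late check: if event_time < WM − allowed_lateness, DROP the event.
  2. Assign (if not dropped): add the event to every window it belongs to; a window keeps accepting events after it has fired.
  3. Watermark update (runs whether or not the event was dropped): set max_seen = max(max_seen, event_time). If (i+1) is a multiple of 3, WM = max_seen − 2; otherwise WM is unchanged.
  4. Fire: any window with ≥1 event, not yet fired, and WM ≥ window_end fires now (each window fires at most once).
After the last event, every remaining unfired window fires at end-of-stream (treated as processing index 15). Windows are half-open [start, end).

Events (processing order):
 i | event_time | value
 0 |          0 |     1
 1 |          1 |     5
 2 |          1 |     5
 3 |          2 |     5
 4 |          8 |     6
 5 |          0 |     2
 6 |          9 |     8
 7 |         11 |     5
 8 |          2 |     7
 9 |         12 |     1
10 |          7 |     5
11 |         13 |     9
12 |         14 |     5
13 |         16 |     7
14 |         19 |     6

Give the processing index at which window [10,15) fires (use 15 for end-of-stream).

i=0 t=0 v=1: → [0,5); WM=−∞
i=1 t=1 v=5: → [0,5); WM=−∞
i=2 t=1 v=5: → [0,5); WM=-1
i=3 t=2 v=5: → [0,5); WM=-1
i=4 t=8 v=6: → [5,10); WM=-1
i=5 t=0 v=2: → [0,5); WM=6; [0,5) fires=5
i=6 t=9 v=8: → [5,10); WM=6
i=7 t=11 v=5: → [10,15); WM=6
i=8 t=2 v=7: DROP (t<6-2); WM=9
i=9 t=12 v=1: → [10,15); WM=9
i=10 t=7 v=5: → [5,10); WM=9
i=11 t=13 v=9: → [10,15); WM=11; [5,10) fires=8
i=12 t=14 v=5: → [10,15); WM=11
i=13 t=16 v=7: → [15,20); WM=11
i=14 t=19 v=6: → [15,20); WM=17; [10,15) fires=9

14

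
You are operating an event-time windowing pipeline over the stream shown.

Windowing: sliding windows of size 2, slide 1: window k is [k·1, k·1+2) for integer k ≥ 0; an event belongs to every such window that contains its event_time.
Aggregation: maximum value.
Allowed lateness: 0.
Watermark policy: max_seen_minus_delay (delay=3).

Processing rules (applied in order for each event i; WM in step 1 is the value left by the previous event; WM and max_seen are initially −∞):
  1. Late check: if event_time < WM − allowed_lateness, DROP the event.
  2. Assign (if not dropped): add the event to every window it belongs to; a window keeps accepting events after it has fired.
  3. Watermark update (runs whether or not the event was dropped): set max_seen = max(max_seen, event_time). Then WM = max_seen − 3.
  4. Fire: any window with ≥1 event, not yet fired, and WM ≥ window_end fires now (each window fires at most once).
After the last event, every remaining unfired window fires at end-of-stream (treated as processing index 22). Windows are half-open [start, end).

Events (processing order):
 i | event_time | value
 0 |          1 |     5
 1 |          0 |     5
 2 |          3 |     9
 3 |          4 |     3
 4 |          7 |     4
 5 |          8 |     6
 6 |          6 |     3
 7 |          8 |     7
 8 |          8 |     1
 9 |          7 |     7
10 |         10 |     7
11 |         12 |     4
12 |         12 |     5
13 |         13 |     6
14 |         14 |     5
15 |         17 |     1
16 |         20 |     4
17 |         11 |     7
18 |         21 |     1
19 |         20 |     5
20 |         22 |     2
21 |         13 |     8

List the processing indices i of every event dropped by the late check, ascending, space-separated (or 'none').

i=0 t=1 v=5: → [1,3),[0,2); WM=-2
i=1 t=0 v=5: → [0,2); WM=-2
i=2 t=3 v=9: → [3,5),[2,4); WM=0
i=3 t=4 v=3: → [4,6),[3,5); WM=1
i=4 t=7 v=4: → [7,9),[6,8); WM=4; [0,2) fires=5 [1,3) fires=5 [2,4) fires=9
i=5 t=8 v=6: → [8,10),[7,9); WM=5; [3,5) fires=9
i=6 t=6 v=3: → [6,8),[5,7); WM=5
i=7 t=8 v=7: → [8,10),[7,9); WM=5
i=8 t=8 v=1: → [8,10),[7,9); WM=5
i=9 t=7 v=7: → [7,9),[6,8); WM=5
i=10 t=10 v=7: → [10,12),[9,11); WM=7; [4,6) fires=3 [5,7) fires=3
i=11 t=12 v=4: → [12,14),[11,13); WM=9; [6,8) fires=7 [7,9) fires=7
i=12 t=12 v=5: → [12,14),[11,13); WM=9
i=13 t=13 v=6: → [13,15),[12,14); WM=10; [8,10) fires=7
i=14 t=14 v=5: → [14,16),[13,15); WM=11; [9,11) fires=7
i=15 t=17 v=1: → [17,19),[16,18); WM=14; [10,12) fires=7 [11,13) fires=5 [12,14) fires=6
i=16 t=20 v=4: → [20,22),[19,21); WM=17; [13,15) fires=6 [14,16) fires=5
i=17 t=11 v=7: DROP (t<17-0); WM=17
i=18 t=21 v=1: → [21,23),[20,22); WM=18; [16,18) fires=1
i=19 t=20 v=5: → [20,22),[19,21); WM=18
i=20 t=22 v=2: → [22,24),[21,23); WM=19; [17,19) fires=1
i=21 t=13 v=8: DROP (t<19-0); WM=19

17 21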